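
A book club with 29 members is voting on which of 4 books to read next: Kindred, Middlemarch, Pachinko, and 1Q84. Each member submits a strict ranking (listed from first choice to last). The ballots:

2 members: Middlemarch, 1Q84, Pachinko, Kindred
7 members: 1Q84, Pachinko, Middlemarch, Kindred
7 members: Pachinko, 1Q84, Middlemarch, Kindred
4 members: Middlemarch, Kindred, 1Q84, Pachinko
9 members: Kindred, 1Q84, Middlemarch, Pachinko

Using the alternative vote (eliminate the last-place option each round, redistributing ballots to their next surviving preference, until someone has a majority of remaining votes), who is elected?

1Q84

Round 1: Kindred 9, Middlemarch 6, Pachinko 7, 1Q84 7. Eliminate Middlemarch.
Round 2: Kindred 13, Pachinko 7, 1Q84 9. Eliminate Pachinko.
Round 3: Kindred 13, 1Q84 16. 1Q84 has a majority.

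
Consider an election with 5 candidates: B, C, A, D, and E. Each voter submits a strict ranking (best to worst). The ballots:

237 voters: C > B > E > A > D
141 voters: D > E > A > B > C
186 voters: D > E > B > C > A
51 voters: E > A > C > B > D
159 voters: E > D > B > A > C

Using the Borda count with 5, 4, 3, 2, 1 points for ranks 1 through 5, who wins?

B: 237·4 + 141·2 + 186·3 + 51·2 + 159·3 = 2367
C: 237·5 + 141·1 + 186·2 + 51·3 + 159·1 = 2010
A: 237·2 + 141·3 + 186·1 + 51·4 + 159·2 = 1605
D: 237·1 + 141·5 + 186·5 + 51·1 + 159·4 = 2559
E: 237·3 + 141·4 + 186·4 + 51·5 + 159·5 = 3069
E has the highest Borda score (3069).

E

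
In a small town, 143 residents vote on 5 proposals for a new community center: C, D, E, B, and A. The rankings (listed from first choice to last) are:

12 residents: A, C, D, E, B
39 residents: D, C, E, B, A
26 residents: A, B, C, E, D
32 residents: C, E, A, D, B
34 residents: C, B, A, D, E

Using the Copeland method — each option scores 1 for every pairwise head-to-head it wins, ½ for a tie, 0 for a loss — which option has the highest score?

C

C: beats D, E, B, and A → score 4.
D: beats E and B; loses to C and A → score 2.
E: beats B; loses to C, D, and A → score 1.
B: beats A; loses to C, D, and E → score 1.
A: beats D and E; loses to C and B → score 2.
C has the best pairwise record.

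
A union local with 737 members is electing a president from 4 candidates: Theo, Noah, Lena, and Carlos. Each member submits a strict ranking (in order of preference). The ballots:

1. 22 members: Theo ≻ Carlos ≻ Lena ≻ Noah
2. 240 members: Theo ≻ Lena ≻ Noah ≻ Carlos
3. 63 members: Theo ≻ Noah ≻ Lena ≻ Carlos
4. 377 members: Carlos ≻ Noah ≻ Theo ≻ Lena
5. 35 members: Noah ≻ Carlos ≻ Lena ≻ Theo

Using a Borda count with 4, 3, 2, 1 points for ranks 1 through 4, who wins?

Theo

Theo: 22·4 + 240·4 + 63·4 + 377·2 + 35·1 = 2089
Noah: 22·1 + 240·2 + 63·3 + 377·3 + 35·4 = 1962
Lena: 22·2 + 240·3 + 63·2 + 377·1 + 35·2 = 1337
Carlos: 22·3 + 240·1 + 63·1 + 377·4 + 35·3 = 1982
Theo has the highest Borda score (2089).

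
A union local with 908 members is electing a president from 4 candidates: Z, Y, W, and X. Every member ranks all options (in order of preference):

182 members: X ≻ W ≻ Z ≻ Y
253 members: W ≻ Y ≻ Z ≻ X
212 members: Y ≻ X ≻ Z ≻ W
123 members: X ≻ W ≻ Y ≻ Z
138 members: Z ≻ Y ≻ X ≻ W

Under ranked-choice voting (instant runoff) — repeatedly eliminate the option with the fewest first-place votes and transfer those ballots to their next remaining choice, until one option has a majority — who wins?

Y

Round 1: Z 138, Y 212, W 253, X 305. Eliminate Z.
Round 2: Y 350, W 253, X 305. Eliminate W.
Round 3: Y 603, X 305. Y has a majority.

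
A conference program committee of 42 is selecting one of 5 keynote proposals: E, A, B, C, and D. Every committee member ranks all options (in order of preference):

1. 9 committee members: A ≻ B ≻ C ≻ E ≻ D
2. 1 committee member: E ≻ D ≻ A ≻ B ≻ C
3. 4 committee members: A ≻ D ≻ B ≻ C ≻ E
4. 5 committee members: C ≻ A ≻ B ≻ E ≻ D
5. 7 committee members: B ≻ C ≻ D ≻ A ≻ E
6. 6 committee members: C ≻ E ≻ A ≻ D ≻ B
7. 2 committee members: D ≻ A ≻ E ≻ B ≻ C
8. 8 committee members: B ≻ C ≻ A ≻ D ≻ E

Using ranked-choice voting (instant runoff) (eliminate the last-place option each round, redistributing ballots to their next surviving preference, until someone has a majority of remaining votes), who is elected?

A

Round 1: E 1, A 13, B 15, C 11, D 2. Eliminate E.
Round 2: A 13, B 15, C 11, D 3. Eliminate D.
Round 3: A 16, B 15, C 11. Eliminate C.
Round 4: A 27, B 15. A has a majority.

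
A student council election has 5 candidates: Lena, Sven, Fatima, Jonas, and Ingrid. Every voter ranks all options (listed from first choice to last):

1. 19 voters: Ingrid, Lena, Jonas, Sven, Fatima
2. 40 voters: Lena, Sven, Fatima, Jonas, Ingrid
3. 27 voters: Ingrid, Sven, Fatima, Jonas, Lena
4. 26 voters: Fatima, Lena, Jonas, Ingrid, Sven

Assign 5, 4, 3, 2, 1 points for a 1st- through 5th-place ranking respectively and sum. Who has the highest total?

Lena

Lena: 19·4 + 40·5 + 27·1 + 26·4 = 407
Sven: 19·2 + 40·4 + 27·4 + 26·1 = 332
Fatima: 19·1 + 40·3 + 27·3 + 26·5 = 350
Jonas: 19·3 + 40·2 + 27·2 + 26·3 = 269
Ingrid: 19·5 + 40·1 + 27·5 + 26·2 = 322
Lena has the highest Borda score (407).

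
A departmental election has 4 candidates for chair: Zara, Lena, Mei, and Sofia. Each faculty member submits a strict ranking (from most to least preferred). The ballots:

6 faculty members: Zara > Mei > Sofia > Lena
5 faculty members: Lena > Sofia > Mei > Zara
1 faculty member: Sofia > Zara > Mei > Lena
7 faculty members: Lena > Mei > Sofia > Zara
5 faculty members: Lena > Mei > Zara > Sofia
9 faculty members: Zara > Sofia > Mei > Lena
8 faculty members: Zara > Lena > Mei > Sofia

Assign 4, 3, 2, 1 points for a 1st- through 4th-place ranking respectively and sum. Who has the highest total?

Zara

Zara: 6·4 + 5·1 + 1·3 + 7·1 + 5·2 + 9·4 + 8·4 = 117
Lena: 6·1 + 5·4 + 1·1 + 7·4 + 5·4 + 9·1 + 8·3 = 108
Mei: 6·3 + 5·2 + 1·2 + 7·3 + 5·3 + 9·2 + 8·2 = 100
Sofia: 6·2 + 5·3 + 1·4 + 7·2 + 5·1 + 9·3 + 8·1 = 85
Zara has the highest Borda score (117).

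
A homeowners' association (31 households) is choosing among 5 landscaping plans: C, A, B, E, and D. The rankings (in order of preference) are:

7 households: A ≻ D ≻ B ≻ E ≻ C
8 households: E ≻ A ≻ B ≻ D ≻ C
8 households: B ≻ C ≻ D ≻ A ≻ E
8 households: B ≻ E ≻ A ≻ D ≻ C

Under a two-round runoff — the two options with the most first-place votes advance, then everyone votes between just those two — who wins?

Round 1 first-place votes: C 0, A 7, B 16, E 8, D 0.
B and E advance.
Runoff: B is preferred to E by 23 voters; E by 8.
B wins the runoff.

B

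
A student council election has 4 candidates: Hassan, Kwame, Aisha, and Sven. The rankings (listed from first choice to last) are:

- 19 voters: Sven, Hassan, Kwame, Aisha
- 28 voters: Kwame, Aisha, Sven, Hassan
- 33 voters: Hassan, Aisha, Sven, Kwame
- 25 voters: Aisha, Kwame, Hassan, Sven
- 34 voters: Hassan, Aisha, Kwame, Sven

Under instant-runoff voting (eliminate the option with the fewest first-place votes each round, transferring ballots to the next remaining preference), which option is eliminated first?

Sven

Round 1: Hassan 67, Kwame 28, Aisha 25, Sven 19. Eliminate Sven.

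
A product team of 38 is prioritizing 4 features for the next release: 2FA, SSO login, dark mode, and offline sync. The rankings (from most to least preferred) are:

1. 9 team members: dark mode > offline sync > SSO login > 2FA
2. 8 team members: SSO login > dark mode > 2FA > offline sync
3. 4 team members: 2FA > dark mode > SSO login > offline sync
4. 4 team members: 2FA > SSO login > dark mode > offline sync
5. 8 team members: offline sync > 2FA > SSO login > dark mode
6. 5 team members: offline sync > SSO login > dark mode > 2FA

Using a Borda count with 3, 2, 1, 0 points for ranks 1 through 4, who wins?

2FA: 9·0 + 8·1 + 4·3 + 4·3 + 8·2 + 5·0 = 48
SSO login: 9·1 + 8·3 + 4·1 + 4·2 + 8·1 + 5·2 = 63
dark mode: 9·3 + 8·2 + 4·2 + 4·1 + 8·0 + 5·1 = 60
offline sync: 9·2 + 8·0 + 4·0 + 4·0 + 8·3 + 5·3 = 57
SSO login has the highest Borda score (63).

SSO login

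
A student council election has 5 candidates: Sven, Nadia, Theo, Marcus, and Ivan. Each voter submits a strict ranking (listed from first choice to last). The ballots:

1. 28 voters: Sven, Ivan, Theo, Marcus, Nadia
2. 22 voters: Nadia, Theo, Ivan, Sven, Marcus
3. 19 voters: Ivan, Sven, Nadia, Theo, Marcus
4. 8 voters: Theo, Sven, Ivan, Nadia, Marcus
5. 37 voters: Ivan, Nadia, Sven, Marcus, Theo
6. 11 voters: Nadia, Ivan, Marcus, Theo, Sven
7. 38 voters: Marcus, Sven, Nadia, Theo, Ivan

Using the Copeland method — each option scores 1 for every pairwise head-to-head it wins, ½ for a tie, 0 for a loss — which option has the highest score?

Sven: beats Nadia, Theo, and Marcus; loses to Ivan → score 3.
Nadia: beats Theo and Marcus; loses to Sven and Ivan → score 2.
Theo: loses to Sven, Nadia, Marcus, and Ivan → score 0.
Marcus: beats Theo; loses to Sven, Nadia, and Ivan → score 1.
Ivan: beats Sven, Nadia, Theo, and Marcus → score 4.
Ivan has the best pairwise record.

Ivan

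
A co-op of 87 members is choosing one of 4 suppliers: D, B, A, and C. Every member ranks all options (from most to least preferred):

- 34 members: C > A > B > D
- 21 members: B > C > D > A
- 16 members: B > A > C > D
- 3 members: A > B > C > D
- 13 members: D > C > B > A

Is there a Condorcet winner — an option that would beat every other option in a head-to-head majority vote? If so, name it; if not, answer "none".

C vs D: 74–13 for C.
C vs B: 47–40 for C.
C vs A: 68–19 for C.
C beats every other option head-to-head.

C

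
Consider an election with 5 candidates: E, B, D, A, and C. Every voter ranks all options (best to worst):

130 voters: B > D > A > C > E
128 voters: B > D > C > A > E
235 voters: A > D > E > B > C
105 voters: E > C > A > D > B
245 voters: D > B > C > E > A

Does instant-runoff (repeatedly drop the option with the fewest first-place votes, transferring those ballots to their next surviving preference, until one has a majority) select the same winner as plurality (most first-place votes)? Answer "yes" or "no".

Instant-runoff — R1 E 105, B 258, D 245, A 235, C 0 (C out); R2 E 105, B 258, D 245, A 235 (E out); R3 B 258, D 245, A 340 (D out); R4 B 503, A 340 (B winner). Winner: B.
Plurality — first-place votes: E 105, B 258, D 245, A 235, C 0. Winner: B.
The two methods agree.

yes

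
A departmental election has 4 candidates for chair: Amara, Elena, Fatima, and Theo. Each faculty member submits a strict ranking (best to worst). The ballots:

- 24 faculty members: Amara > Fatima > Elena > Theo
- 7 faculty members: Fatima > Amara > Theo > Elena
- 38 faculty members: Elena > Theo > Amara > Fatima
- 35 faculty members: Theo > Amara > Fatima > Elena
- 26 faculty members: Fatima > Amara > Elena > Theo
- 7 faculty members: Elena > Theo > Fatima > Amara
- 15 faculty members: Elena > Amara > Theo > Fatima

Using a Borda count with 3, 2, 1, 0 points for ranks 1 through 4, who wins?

Amara

Amara: 24·3 + 7·2 + 38·1 + 35·2 + 26·2 + 7·0 + 15·2 = 276
Elena: 24·1 + 7·0 + 38·3 + 35·0 + 26·1 + 7·3 + 15·3 = 230
Fatima: 24·2 + 7·3 + 38·0 + 35·1 + 26·3 + 7·1 + 15·0 = 189
Theo: 24·0 + 7·1 + 38·2 + 35·3 + 26·0 + 7·2 + 15·1 = 217
Amara has the highest Borda score (276).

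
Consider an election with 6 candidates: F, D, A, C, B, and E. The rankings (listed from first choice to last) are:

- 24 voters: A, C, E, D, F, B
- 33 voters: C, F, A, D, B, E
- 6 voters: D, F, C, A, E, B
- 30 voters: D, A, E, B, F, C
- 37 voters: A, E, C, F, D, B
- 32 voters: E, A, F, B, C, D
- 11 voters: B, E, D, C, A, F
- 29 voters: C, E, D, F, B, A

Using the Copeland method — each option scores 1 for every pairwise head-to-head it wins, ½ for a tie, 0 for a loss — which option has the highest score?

A

F: beats D and B; loses to A, C, and E → score 2.
D: beats B; loses to F, A, C, and E → score 1.
A: beats F, D, C, B, and E → score 5.
C: beats F, D, and B; loses to A and E → score 3.
B: loses to F, D, A, C, and E → score 0.
E: beats F, D, C, and B; loses to A → score 4.
A has the best pairwise record.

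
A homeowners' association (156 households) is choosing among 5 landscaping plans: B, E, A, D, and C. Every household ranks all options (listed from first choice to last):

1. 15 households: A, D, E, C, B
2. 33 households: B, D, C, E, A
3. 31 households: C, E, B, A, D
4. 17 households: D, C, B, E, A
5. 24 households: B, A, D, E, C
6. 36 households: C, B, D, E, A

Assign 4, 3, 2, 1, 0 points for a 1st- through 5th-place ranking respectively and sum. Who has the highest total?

B

B: 15·0 + 33·4 + 31·2 + 17·2 + 24·4 + 36·3 = 432
E: 15·2 + 33·1 + 31·3 + 17·1 + 24·1 + 36·1 = 233
A: 15·4 + 33·0 + 31·1 + 17·0 + 24·3 + 36·0 = 163
D: 15·3 + 33·3 + 31·0 + 17·4 + 24·2 + 36·2 = 332
C: 15·1 + 33·2 + 31·4 + 17·3 + 24·0 + 36·4 = 400
B has the highest Borda score (432).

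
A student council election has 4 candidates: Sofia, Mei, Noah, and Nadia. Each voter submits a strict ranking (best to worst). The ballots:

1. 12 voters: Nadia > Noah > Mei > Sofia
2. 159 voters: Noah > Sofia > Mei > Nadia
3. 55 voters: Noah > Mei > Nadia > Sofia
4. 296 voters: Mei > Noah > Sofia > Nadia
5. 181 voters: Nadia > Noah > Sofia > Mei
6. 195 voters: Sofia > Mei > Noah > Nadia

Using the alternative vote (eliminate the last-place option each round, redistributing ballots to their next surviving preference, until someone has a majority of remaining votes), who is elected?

Mei

Round 1: Sofia 195, Mei 296, Noah 214, Nadia 193. Eliminate Nadia.
Round 2: Sofia 195, Mei 296, Noah 407. Eliminate Sofia.
Round 3: Mei 491, Noah 407. Mei has a majority.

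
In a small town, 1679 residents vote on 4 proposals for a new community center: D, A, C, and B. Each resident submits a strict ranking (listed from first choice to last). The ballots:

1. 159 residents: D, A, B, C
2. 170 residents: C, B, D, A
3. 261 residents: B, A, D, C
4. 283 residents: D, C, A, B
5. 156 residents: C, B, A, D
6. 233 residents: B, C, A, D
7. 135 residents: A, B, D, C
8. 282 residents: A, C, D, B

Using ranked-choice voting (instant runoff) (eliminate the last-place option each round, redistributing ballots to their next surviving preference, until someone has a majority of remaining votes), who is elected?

Round 1: D 442, A 417, C 326, B 494. Eliminate C.
Round 2: D 442, A 417, B 820. Eliminate A.
Round 3: D 724, B 955. B has a majority.

B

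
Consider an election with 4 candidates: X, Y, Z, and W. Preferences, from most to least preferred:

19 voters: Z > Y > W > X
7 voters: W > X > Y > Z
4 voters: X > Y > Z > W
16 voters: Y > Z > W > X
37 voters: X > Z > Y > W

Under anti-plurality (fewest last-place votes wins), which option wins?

Y

Last-place votes: X 35, Y 0, Z 7, W 41.
Y is ranked last by the fewest voters, so Y wins.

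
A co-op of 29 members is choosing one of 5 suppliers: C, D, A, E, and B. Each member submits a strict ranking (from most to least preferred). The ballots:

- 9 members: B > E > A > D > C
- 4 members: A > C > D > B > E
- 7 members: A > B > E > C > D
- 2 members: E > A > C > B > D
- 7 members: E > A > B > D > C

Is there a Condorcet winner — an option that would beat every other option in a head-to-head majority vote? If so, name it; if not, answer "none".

Checking pairwise contests:
D beats C 16–13.
A beats D 29–0.
E beats A 18–11.
B beats E 20–9.
A beats B 20–9.
Every option loses at least one head-to-head, so there is no Condorcet winner.

none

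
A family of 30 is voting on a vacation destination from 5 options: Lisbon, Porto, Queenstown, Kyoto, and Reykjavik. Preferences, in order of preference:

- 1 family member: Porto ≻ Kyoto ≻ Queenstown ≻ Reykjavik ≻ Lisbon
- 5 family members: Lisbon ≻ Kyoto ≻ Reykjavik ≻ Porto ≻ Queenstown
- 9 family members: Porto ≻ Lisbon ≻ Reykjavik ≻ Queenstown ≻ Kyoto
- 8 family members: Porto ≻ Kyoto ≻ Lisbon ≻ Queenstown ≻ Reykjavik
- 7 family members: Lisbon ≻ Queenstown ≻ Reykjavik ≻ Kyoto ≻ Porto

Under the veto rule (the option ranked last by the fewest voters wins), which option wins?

Last-place votes: Lisbon 1, Porto 7, Queenstown 5, Kyoto 9, Reykjavik 8.
Lisbon is ranked last by the fewest voters, so Lisbon wins.

Lisbon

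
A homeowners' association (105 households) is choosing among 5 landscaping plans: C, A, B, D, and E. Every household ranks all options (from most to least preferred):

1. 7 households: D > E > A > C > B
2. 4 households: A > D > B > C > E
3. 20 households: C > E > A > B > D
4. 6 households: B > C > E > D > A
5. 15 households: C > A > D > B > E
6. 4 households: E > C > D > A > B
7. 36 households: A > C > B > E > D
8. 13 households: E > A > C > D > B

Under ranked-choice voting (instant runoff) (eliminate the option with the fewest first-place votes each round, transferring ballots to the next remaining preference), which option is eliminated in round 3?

E

Round 1: C 35, A 40, B 6, D 7, E 17. Eliminate B.
Round 2: C 41, A 40, D 7, E 17. Eliminate D.
Round 3: C 41, A 40, E 24. Eliminate E.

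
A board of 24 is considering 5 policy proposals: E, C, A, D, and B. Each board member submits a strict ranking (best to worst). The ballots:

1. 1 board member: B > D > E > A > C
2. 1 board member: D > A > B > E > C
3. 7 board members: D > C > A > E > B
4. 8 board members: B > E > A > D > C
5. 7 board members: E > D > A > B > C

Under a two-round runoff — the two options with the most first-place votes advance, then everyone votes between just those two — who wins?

Round 1 first-place votes: E 7, C 0, A 0, D 8, B 9.
B and D advance.
Runoff: B is preferred to D by 9 voters; D by 15.
D wins the runoff.

D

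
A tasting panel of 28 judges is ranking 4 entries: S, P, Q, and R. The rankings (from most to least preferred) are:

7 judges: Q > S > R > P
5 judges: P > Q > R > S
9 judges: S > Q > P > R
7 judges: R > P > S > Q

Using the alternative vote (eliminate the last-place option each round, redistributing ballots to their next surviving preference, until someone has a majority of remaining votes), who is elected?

S

Round 1: S 9, P 5, Q 7, R 7. Eliminate P.
Round 2: S 9, Q 12, R 7. Eliminate R.
Round 3: S 16, Q 12. S has a majority.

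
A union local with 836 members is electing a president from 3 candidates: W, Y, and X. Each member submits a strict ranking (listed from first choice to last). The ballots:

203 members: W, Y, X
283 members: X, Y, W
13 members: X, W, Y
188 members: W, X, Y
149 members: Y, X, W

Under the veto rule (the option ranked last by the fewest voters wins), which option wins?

Y

Last-place votes: W 432, Y 201, X 203.
Y is ranked last by the fewest voters, so Y wins.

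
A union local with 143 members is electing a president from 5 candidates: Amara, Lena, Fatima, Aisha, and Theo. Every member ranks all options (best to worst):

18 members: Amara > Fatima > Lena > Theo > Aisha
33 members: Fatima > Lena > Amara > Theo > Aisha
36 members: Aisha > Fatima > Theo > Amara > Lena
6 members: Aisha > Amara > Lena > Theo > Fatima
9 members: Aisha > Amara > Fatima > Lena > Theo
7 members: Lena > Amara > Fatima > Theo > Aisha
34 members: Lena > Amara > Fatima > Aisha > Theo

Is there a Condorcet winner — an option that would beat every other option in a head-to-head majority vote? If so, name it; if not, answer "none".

Checking pairwise contests:
Lena beats Amara 74–69.
Fatima beats Lena 96–47.
Amara beats Fatima 74–69.
Amara beats Aisha 92–51.
Amara beats Theo 107–36.
Every option loses at least one head-to-head, so there is no Condorcet winner.

none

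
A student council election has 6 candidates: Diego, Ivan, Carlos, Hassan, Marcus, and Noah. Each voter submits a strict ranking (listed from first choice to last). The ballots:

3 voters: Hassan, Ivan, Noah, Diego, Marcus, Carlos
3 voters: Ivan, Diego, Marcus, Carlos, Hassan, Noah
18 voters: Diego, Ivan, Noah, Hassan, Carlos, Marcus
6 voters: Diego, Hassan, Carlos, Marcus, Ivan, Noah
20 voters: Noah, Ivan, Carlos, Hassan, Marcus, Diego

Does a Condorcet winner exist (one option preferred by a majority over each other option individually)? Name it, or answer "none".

Ivan

Ivan vs Diego: 26–24 for Ivan.
Ivan vs Carlos: 44–6 for Ivan.
Ivan vs Hassan: 41–9 for Ivan.
Ivan vs Marcus: 44–6 for Ivan.
Ivan vs Noah: 30–20 for Ivan.
Ivan beats every other option head-to-head.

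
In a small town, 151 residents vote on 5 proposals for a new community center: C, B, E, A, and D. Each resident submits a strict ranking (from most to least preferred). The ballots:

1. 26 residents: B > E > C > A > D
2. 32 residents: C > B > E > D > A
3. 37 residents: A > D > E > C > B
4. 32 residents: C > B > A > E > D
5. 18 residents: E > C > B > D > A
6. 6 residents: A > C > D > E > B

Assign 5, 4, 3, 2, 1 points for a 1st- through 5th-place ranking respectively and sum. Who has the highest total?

C: 26·3 + 32·5 + 37·2 + 32·5 + 18·4 + 6·4 = 568
B: 26·5 + 32·4 + 37·1 + 32·4 + 18·3 + 6·1 = 483
E: 26·4 + 32·3 + 37·3 + 32·2 + 18·5 + 6·2 = 477
A: 26·2 + 32·1 + 37·5 + 32·3 + 18·1 + 6·5 = 413
D: 26·1 + 32·2 + 37·4 + 32·1 + 18·2 + 6·3 = 324
C has the highest Borda score (568).

C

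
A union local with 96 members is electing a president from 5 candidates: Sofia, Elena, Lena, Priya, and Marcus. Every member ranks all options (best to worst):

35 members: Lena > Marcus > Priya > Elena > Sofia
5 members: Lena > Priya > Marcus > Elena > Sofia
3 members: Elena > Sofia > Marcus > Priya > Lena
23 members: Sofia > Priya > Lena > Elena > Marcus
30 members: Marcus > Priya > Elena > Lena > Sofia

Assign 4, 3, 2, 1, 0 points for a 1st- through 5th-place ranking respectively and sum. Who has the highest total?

Priya

Sofia: 35·0 + 5·0 + 3·3 + 23·4 + 30·0 = 101
Elena: 35·1 + 5·1 + 3·4 + 23·1 + 30·2 = 135
Lena: 35·4 + 5·4 + 3·0 + 23·2 + 30·1 = 236
Priya: 35·2 + 5·3 + 3·1 + 23·3 + 30·3 = 247
Marcus: 35·3 + 5·2 + 3·2 + 23·0 + 30·4 = 241
Priya has the highest Borda score (247).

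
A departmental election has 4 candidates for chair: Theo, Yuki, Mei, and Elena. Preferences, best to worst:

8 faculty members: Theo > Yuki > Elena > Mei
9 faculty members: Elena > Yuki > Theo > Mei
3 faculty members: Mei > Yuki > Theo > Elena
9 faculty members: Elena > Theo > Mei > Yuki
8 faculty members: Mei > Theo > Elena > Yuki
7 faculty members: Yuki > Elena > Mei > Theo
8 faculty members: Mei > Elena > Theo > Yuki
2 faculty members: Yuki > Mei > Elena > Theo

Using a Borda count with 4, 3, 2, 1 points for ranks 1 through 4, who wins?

Theo: 8·4 + 9·2 + 3·2 + 9·3 + 8·3 + 7·1 + 8·2 + 2·1 = 132
Yuki: 8·3 + 9·3 + 3·3 + 9·1 + 8·1 + 7·4 + 8·1 + 2·4 = 121
Mei: 8·1 + 9·1 + 3·4 + 9·2 + 8·4 + 7·2 + 8·4 + 2·3 = 131
Elena: 8·2 + 9·4 + 3·1 + 9·4 + 8·2 + 7·3 + 8·3 + 2·2 = 156
Elena has the highest Borda score (156).

Elena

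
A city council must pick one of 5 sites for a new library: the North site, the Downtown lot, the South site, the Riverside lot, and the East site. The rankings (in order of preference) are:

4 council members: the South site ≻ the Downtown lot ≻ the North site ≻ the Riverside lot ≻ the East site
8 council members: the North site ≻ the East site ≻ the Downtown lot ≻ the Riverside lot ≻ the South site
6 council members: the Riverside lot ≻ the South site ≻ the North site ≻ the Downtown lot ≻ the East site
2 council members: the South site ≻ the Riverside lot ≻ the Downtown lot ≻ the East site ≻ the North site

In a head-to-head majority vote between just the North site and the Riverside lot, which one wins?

the North site

Voters preferring the North site to the Riverside lot: 12; preferring the Riverside lot to the North site: 8.
the North site wins the head-to-head.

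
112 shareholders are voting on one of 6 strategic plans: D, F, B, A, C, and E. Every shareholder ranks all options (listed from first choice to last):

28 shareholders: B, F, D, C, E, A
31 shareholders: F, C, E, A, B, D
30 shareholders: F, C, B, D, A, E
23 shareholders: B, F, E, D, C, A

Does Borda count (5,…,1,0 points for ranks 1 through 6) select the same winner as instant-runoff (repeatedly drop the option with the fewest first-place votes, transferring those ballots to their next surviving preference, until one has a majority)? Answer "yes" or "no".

Borda — scores: D 190, F 509, B 376, A 92, C 323, E 190. Winner: F.
Instant-runoff — R1 D 0, F 61, B 51, A 0, C 0, E 0 (F winner). Winner: F.
The two methods agree.

yes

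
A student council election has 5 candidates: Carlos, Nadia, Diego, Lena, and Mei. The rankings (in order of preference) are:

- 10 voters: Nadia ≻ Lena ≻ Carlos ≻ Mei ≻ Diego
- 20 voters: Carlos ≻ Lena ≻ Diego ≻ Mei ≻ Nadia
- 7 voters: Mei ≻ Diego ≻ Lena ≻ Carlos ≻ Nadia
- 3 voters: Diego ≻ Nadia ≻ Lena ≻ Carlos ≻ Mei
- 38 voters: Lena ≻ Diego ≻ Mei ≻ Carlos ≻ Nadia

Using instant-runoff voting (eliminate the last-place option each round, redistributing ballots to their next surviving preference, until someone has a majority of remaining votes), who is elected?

Lena

Round 1: Carlos 20, Nadia 10, Diego 3, Lena 38, Mei 7. Eliminate Diego.
Round 2: Carlos 20, Nadia 13, Lena 38, Mei 7. Eliminate Mei.
Round 3: Carlos 20, Nadia 13, Lena 45. Lena has a majority.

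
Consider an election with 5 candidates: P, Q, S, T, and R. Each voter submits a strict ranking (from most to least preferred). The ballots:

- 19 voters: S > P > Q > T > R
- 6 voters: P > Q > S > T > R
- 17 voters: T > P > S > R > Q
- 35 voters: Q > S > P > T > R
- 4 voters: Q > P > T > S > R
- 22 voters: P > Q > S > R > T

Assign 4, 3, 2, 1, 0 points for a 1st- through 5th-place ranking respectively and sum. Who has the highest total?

P

P: 19·3 + 6·4 + 17·3 + 35·2 + 4·3 + 22·4 = 302
Q: 19·2 + 6·3 + 17·0 + 35·4 + 4·4 + 22·3 = 278
S: 19·4 + 6·2 + 17·2 + 35·3 + 4·1 + 22·2 = 275
T: 19·1 + 6·1 + 17·4 + 35·1 + 4·2 + 22·0 = 136
R: 19·0 + 6·0 + 17·1 + 35·0 + 4·0 + 22·1 = 39
P has the highest Borda score (302).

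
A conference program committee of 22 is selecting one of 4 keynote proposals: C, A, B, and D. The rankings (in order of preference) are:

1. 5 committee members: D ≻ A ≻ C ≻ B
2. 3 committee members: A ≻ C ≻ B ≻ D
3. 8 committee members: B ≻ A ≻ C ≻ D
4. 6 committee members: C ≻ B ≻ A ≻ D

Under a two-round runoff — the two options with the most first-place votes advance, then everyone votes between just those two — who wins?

C

Round 1 first-place votes: C 6, A 3, B 8, D 5.
B and C advance.
Runoff: B is preferred to C by 8 voters; C by 14.
C wins the runoff.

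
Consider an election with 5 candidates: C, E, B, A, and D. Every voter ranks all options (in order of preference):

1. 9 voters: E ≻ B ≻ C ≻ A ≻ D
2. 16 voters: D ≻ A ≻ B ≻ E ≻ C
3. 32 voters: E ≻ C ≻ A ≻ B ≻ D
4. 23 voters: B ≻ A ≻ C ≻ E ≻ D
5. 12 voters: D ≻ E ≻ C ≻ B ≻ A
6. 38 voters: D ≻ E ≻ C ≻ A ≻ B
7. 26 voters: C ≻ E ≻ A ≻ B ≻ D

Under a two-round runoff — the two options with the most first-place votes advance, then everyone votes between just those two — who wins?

Round 1 first-place votes: C 26, E 41, B 23, A 0, D 66.
D and E advance.
Runoff: D is preferred to E by 66 voters; E by 90.
E wins the runoff.

E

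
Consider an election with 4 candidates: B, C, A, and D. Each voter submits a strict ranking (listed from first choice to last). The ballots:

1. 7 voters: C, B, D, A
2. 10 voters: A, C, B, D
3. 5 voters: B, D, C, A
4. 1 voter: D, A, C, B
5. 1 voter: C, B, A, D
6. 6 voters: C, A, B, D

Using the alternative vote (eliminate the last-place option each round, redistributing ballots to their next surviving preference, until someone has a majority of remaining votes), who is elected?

C

Round 1: B 5, C 14, A 10, D 1. Eliminate D.
Round 2: B 5, C 14, A 11. Eliminate B.
Round 3: C 19, A 11. C has a majority.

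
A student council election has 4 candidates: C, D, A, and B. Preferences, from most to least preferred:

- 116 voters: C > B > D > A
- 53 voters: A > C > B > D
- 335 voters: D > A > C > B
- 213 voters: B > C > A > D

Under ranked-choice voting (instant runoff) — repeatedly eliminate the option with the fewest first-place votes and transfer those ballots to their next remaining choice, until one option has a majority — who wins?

Round 1: C 116, D 335, A 53, B 213. Eliminate A.
Round 2: C 169, D 335, B 213. Eliminate C.
Round 3: D 335, B 382. B has a majority.

B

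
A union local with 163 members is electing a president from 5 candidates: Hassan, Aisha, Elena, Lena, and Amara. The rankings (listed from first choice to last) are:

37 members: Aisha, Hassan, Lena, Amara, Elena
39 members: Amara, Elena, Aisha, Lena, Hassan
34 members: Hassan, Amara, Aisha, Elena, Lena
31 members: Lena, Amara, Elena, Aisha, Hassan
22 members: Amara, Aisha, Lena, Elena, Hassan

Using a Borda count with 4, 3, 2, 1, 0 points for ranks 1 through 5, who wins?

Amara

Hassan: 37·3 + 39·0 + 34·4 + 31·0 + 22·0 = 247
Aisha: 37·4 + 39·2 + 34·2 + 31·1 + 22·3 = 391
Elena: 37·0 + 39·3 + 34·1 + 31·2 + 22·1 = 235
Lena: 37·2 + 39·1 + 34·0 + 31·4 + 22·2 = 281
Amara: 37·1 + 39·4 + 34·3 + 31·3 + 22·4 = 476
Amara has the highest Borda score (476).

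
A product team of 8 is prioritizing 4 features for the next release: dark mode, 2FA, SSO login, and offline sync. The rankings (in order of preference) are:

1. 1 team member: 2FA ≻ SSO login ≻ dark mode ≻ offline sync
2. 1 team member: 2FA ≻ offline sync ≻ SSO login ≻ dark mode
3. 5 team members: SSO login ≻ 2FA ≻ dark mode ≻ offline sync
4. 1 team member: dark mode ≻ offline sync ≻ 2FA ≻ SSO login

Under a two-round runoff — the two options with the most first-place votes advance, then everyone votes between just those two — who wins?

Round 1 first-place votes: dark mode 1, 2FA 2, SSO login 5, offline sync 0.
SSO login and 2FA advance.
Runoff: SSO login is preferred to 2FA by 5 voters; 2FA by 3.
SSO login wins the runoff.

SSO login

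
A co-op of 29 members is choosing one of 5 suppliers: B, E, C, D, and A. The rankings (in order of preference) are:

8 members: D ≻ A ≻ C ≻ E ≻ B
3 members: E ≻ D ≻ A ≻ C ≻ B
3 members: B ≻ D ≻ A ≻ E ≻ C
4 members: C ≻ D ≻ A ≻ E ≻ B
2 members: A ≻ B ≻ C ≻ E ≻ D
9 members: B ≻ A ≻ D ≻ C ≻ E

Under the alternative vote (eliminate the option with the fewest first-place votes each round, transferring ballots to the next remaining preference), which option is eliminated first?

Round 1: B 12, E 3, C 4, D 8, A 2. Eliminate A.

A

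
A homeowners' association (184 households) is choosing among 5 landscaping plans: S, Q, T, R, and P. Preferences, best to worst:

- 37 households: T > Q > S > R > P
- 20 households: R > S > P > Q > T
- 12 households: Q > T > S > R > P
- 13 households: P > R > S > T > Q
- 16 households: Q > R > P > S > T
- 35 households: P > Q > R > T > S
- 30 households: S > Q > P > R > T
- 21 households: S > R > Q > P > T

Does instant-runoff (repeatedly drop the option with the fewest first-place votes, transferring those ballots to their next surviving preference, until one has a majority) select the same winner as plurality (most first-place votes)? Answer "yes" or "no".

yes

Instant-runoff — R1 S 51, Q 28, T 37, R 20, P 48 (R out); R2 S 71, Q 28, T 37, P 48 (Q out); R3 S 71, T 49, P 64 (T out); R4 S 120, P 64 (S winner). Winner: S.
Plurality — first-place votes: S 51, Q 28, T 37, R 20, P 48. Winner: S.
The two methods agree.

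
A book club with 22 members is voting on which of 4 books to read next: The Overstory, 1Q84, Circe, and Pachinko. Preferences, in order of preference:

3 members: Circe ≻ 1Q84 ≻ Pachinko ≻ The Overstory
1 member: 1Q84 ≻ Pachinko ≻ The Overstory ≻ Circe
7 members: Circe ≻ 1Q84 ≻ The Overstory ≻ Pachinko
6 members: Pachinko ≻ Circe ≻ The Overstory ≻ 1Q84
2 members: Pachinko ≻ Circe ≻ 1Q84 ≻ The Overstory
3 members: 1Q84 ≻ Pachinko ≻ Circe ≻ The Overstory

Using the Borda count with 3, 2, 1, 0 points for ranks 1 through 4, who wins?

The Overstory: 3·0 + 1·1 + 7·1 + 6·1 + 2·0 + 3·0 = 14
1Q84: 3·2 + 1·3 + 7·2 + 6·0 + 2·1 + 3·3 = 34
Circe: 3·3 + 1·0 + 7·3 + 6·2 + 2·2 + 3·1 = 49
Pachinko: 3·1 + 1·2 + 7·0 + 6·3 + 2·3 + 3·2 = 35
Circe has the highest Borda score (49).

Circe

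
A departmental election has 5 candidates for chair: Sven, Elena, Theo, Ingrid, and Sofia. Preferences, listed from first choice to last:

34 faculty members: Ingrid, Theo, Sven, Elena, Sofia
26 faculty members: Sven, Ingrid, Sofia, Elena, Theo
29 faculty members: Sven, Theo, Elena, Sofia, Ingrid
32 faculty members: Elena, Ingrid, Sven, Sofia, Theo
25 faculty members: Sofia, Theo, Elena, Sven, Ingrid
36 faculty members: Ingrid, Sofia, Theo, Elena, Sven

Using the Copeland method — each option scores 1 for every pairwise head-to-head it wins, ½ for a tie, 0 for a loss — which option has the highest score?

Sven: beats Sofia; loses to Elena, Theo, and Ingrid → score 1.
Elena: beats Sven and Sofia; loses to Theo and Ingrid → score 2.
Theo: beats Sven and Elena; loses to Ingrid and Sofia → score 2.
Ingrid: beats Sven, Elena, Theo, and Sofia → score 4.
Sofia: beats Theo; loses to Sven, Elena, and Ingrid → score 1.
Ingrid has the best pairwise record.

Ingrid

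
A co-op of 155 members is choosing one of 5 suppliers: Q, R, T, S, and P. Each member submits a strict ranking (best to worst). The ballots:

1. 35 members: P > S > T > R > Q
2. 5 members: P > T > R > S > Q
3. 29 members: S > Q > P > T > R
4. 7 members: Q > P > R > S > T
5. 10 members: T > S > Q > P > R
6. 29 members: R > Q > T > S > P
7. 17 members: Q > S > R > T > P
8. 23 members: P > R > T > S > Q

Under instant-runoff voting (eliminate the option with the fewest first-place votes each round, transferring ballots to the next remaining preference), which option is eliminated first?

T

Round 1: Q 24, R 29, T 10, S 29, P 63. Eliminate T.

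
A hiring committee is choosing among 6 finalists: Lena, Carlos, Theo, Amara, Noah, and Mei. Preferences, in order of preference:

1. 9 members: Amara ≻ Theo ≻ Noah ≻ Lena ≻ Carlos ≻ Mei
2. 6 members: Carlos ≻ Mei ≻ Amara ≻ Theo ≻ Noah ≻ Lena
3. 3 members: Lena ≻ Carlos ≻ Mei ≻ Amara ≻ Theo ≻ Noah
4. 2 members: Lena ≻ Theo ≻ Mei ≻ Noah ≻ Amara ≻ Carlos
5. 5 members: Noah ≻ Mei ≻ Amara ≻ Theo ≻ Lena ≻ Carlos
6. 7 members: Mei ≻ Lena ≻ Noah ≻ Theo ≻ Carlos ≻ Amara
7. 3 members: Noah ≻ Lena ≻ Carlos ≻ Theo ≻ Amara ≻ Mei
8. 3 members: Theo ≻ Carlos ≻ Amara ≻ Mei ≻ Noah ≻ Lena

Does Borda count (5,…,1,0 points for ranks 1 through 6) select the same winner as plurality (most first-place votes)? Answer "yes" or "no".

no

Borda — scores: Lena 88, Carlos 79, Theo 104, Amara 98, Noah 101, Mei 100. Winner: Theo.
Plurality — first-place votes: Lena 5, Carlos 6, Theo 3, Amara 9, Noah 8, Mei 7. Winner: Amara.
The two methods disagree.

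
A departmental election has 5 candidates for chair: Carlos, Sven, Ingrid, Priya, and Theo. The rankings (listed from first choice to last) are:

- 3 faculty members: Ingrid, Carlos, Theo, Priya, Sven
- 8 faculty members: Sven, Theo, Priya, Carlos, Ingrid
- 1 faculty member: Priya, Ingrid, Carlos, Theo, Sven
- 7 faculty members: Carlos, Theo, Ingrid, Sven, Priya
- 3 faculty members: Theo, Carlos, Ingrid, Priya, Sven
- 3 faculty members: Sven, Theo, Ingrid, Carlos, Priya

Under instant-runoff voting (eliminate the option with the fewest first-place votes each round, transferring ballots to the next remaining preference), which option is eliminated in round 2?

Round 1: Carlos 7, Sven 11, Ingrid 3, Priya 1, Theo 3. Eliminate Priya.
Round 2: Carlos 7, Sven 11, Ingrid 4, Theo 3. Eliminate Theo.

Theo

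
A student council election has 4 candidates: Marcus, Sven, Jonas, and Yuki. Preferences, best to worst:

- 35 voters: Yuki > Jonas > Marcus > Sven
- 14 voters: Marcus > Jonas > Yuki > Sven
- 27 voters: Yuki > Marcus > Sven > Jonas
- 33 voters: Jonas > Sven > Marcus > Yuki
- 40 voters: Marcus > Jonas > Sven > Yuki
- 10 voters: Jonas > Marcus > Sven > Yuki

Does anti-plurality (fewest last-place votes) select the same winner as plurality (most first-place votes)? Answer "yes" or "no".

no

Anti-plurality — last-place votes: Marcus 0, Sven 49, Jonas 27, Yuki 83. Winner: Marcus.
Plurality — first-place votes: Marcus 54, Sven 0, Jonas 43, Yuki 62. Winner: Yuki.
The two methods disagree.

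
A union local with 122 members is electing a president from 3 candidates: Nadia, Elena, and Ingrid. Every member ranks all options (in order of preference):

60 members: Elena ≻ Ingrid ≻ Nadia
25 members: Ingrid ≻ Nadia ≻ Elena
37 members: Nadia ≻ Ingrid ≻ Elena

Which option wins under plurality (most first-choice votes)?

First-place votes: Nadia 37, Elena 60, Ingrid 25.
Elena has the most first-place votes.

Elena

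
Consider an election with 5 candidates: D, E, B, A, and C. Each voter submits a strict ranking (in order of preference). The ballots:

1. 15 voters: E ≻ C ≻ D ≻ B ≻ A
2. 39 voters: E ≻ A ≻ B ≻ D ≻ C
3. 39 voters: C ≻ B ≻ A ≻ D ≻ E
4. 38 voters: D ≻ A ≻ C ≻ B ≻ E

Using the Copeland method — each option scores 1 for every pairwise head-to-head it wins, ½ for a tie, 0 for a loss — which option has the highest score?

D: beats E and C; loses to B and A → score 2.
E: loses to D, B, A, and C → score 0.
B: beats D and E; loses to A and C → score 2.
A: beats D, E, B, and C → score 4.
C: beats E and B; loses to D and A → score 2.
A has the best pairwise record.

A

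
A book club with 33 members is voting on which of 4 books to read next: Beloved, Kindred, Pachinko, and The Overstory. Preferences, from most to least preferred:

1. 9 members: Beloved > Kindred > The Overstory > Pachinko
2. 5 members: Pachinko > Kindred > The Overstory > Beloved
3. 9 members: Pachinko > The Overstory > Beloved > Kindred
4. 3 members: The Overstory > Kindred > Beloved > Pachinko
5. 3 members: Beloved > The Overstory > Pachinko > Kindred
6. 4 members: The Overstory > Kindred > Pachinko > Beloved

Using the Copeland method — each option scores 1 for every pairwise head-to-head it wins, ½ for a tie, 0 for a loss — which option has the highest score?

The Overstory

Beloved: beats Kindred; loses to Pachinko and The Overstory → score 1.
Kindred: loses to Beloved, Pachinko, and The Overstory → score 0.
Pachinko: beats Beloved and Kindred; loses to The Overstory → score 2.
The Overstory: beats Beloved, Kindred, and Pachinko → score 3.
The Overstory has the best pairwise record.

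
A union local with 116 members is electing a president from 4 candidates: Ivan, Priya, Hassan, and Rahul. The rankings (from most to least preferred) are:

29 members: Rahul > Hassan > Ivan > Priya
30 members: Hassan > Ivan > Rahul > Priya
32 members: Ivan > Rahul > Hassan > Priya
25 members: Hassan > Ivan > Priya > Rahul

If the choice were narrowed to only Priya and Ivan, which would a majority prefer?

Ivan

Voters preferring Priya to Ivan: 0; preferring Ivan to Priya: 116.
Ivan wins the head-to-head.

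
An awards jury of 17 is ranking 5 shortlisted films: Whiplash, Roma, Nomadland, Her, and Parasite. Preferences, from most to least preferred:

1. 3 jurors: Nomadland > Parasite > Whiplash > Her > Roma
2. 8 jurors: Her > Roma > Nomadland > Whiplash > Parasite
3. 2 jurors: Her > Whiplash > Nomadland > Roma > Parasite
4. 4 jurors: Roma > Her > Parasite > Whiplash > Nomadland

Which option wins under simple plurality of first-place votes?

Her

First-place votes: Whiplash 0, Roma 4, Nomadland 3, Her 10, Parasite 0.
Her has the most first-place votes.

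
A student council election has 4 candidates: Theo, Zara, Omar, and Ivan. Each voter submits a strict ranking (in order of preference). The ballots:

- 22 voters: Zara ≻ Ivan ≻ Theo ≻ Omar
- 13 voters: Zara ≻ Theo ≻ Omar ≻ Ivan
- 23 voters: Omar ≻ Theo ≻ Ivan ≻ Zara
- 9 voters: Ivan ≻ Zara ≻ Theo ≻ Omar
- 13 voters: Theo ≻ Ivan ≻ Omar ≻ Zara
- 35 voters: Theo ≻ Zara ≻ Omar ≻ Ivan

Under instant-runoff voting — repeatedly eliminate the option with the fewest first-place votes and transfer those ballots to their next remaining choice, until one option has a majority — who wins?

Round 1: Theo 48, Zara 35, Omar 23, Ivan 9. Eliminate Ivan.
Round 2: Theo 48, Zara 44, Omar 23. Eliminate Omar.
Round 3: Theo 71, Zara 44. Theo has a majority.

Theo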